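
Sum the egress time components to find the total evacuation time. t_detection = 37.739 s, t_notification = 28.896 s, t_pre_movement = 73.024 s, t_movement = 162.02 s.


Total = 37.739 + 28.896 + 73.024 + 162.02 = 301.679 s

301.679 s


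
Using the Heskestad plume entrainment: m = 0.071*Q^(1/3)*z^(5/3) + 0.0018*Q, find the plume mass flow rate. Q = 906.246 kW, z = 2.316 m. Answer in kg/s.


Q^(1/3) = 9.6772
z^(5/3) = 4.0541
First term = 0.071 * 9.6772 * 4.0541 = 2.7855
Second term = 0.0018 * 906.246 = 1.6312
m = 4.4168 kg/s

4.4168 kg/s


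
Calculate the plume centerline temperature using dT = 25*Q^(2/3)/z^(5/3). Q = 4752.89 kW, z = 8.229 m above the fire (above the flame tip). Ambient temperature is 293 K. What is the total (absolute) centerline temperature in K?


Q^(2/3) = 282.69
z^(5/3) = 33.541
dT = 25 * 282.69 / 33.541 = 210.70 K
T = 293 + 210.70 = 503.70 K

503.70 K


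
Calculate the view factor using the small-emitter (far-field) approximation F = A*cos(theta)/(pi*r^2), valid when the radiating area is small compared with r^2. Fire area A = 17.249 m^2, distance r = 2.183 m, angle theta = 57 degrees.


cos(57 deg) = 0.54464
pi*r^2 = 14.971
F = 17.249 * 0.54464 / 14.971 = 0.62750

0.62750


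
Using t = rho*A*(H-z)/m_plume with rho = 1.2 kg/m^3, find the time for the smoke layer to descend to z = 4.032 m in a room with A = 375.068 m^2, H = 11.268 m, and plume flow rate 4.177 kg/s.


H - z = 7.236 m
t = 1.2 * 375.068 * 7.236 / 4.177 = 779.70 s

779.70 s


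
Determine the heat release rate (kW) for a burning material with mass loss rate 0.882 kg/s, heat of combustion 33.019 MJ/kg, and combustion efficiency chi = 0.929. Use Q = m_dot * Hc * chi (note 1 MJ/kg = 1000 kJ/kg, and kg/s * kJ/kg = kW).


Hc = 33.019 MJ/kg = 33.019 * 1000 kJ/kg = 33019 kJ/kg
Q = 0.882 kg/s * 33019 kJ/kg * 0.929 = 27055 kW

27055 kW


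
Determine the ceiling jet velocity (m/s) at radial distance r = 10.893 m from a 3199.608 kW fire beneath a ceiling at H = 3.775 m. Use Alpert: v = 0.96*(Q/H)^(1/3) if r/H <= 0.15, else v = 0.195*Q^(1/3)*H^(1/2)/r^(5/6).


r/H = 10.893 / 3.775 = 2.8856
r/H > 0.15, so v = 0.195*Q^(1/3)*H^(1/2)/r^(5/6)
Q^(1/3) = 14.736
H^(1/2) = 1.9429
r^(5/6) = 7.3163
v = 0.195 * 14.736 * 1.9429 / 7.3163 = 0.76308 m/s

0.76308 m/s


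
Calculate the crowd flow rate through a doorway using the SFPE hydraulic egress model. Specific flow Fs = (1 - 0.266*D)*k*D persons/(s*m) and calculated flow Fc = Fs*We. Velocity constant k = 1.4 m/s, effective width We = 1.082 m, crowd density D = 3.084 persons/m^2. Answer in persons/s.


1 - 0.266*D = 1 - 0.266*3.084 = 0.17966
Fs = 0.17966 * 1.4 * 3.084 = 0.77568 persons/(s*m)
Fc = 0.77568 * 1.082 = 0.83929 persons/s

0.83929 persons/s


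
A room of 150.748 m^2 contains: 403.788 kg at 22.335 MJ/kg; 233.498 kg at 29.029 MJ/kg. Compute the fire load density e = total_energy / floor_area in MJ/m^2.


Total energy = 403.788*22.335 + 233.498*29.029
= 9018.605 + 6778.213
= 15796.82 MJ
e = 15796.82 / 150.748 = 104.79 MJ/m^2

104.79 MJ/m^2


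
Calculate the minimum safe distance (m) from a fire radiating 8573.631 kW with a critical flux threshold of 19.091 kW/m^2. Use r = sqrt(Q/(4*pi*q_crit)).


4*pi*q_crit = 239.90
Q/(4*pi*q_crit) = 35.738
r = sqrt(35.738) = 5.9781 m

5.9781 m


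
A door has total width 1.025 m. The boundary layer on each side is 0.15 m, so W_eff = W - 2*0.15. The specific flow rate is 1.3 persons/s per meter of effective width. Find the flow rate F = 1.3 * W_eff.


W_eff = 1.025 - 0.30 = 0.725 m
F = 1.3 * 0.725 = 0.94250 persons/s

0.94250 persons/s


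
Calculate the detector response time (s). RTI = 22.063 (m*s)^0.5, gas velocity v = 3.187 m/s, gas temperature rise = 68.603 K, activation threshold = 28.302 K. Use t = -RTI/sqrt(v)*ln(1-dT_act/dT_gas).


dT_act/dT_gas = 0.41255
ln(1 - 0.41255) = -0.53196
t = -22.063 / sqrt(3.187) * -0.53196 = 6.5743 s

6.5743 s


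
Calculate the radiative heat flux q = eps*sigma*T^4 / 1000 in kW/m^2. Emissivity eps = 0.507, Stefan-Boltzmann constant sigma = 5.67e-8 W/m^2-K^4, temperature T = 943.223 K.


T^4 = 7.9151e+11
q = 0.507 * 5.67e-8 * 7.9151e+11 / 1000 = 22.754 kW/m^2

22.754 kW/m^2


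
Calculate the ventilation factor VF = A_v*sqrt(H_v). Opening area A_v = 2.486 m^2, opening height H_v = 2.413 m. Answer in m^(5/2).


sqrt(H_v) = 1.5534
VF = 2.486 * 1.5534 = 3.8617 m^(5/2)

3.8617 m^(5/2)


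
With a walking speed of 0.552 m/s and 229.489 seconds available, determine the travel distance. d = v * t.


d = 0.552 * 229.489 = 126.68 m

126.68 m


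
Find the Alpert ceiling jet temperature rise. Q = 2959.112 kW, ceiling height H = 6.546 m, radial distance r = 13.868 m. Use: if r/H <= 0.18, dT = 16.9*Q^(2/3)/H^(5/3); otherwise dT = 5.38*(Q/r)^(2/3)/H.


r/H = 13.868 / 6.546 = 2.1185
r/H > 0.18, so dT = 5.38*(Q/r)^(2/3)/H
Q/r = 213.38
(Q/r)^(2/3) = 35.708
dT = 5.38 * 35.708 / 6.546 = 29.348 K

29.348 K


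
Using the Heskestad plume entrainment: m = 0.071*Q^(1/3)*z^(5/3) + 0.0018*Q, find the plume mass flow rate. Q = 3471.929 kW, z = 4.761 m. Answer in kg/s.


Q^(1/3) = 15.142
z^(5/3) = 13.474
First term = 0.071 * 15.142 * 13.474 = 14.486
Second term = 0.0018 * 3471.929 = 6.2495
m = 20.735 kg/s

20.735 kg/s


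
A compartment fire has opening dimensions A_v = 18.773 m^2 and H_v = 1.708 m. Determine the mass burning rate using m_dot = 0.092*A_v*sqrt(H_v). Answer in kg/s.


sqrt(H_v) = 1.3069
m_dot = 0.092 * 18.773 * 1.3069 = 2.2572 kg/s

2.2572 kg/s


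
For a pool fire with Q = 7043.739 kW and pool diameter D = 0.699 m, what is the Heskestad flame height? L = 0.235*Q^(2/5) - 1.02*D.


Q^(2/5) = 34.604
0.235 * Q^(2/5) = 8.1318
1.02 * D = 0.71298
L = 7.4189 m

7.4189 m


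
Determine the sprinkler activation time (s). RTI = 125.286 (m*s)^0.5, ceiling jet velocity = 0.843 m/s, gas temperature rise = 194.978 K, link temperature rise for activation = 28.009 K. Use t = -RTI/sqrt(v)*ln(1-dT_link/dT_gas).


dT_link/dT_gas = 0.14365
ln(1 - 0.14365) = -0.15508
t = -125.286 / sqrt(0.843) * -0.15508 = 21.161 s

21.161 s


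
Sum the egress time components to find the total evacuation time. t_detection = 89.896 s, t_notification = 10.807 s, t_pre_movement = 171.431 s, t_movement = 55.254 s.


Total = 89.896 + 10.807 + 171.431 + 55.254 = 327.388 s

327.388 s


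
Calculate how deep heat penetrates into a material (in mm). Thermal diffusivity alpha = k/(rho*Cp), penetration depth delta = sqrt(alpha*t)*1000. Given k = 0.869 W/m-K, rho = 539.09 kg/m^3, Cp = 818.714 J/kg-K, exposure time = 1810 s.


alpha = 0.869 / (539.09 * 818.714) = 1.9689e-06 m^2/s
alpha * t = 0.0035637
delta = sqrt(0.0035637) * 1000 = 59.697 mm

59.697 mm


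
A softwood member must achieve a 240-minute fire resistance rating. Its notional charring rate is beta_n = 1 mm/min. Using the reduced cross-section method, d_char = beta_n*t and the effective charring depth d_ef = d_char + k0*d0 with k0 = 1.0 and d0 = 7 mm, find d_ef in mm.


d_char = 1 * 240 = 240 mm
d_ef = 240 + 1.0*7 = 247 mm

247 mm


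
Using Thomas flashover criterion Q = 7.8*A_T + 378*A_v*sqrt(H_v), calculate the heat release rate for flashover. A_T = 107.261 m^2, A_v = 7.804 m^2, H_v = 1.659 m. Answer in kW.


7.8*A_T = 836.64
sqrt(H_v) = 1.2880
378*A_v*sqrt(H_v) = 3799.6
Q = 836.64 + 3799.6 = 4636.2 kW

4636.2 kW


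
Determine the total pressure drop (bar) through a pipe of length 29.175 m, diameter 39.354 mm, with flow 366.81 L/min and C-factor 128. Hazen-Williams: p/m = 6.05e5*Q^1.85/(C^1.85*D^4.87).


Q^1.85 = 55490
C^1.85 = 7913.0
D^4.87 = 5.8559e+07
p/m = 0.072450 bar/m
p_total = 0.072450 * 29.175 = 2.1137 bar

2.1137 bar


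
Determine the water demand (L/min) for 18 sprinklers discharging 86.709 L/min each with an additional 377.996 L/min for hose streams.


Sprinkler demand = 18 * 86.709 = 1560.762 L/min
Total = 1560.762 + 377.996 = 1938.758 L/min

1938.758 L/min


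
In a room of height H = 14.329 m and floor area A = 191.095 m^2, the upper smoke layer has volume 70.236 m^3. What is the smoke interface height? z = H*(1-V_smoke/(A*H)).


V/(A*H) = 0.025650
1 - 0.025650 = 0.97435
z = 14.329 * 0.97435 = 13.961 m

13.961 m


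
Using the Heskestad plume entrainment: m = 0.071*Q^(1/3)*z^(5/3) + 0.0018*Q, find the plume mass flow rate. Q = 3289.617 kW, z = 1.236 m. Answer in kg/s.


Q^(1/3) = 14.872
z^(5/3) = 1.4235
First term = 0.071 * 14.872 * 1.4235 = 1.5032
Second term = 0.0018 * 3289.617 = 5.9213
m = 7.4245 kg/s

7.4245 kg/s


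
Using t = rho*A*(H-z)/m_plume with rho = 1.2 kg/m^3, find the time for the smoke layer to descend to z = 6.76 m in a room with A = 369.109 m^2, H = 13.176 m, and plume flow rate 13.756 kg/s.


H - z = 6.416 m
t = 1.2 * 369.109 * 6.416 / 13.756 = 206.59 s

206.59 s


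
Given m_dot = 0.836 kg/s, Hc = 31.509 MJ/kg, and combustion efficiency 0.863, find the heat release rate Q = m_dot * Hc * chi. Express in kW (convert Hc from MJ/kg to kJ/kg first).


Hc = 31.509 MJ/kg = 31.509 * 1000 kJ/kg = 31509 kJ/kg
Q = 0.836 kg/s * 31509 kJ/kg * 0.863 = 22733 kW

22733 kW


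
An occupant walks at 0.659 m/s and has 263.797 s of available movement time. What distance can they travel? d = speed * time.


d = 0.659 * 263.797 = 173.84 m

173.84 m


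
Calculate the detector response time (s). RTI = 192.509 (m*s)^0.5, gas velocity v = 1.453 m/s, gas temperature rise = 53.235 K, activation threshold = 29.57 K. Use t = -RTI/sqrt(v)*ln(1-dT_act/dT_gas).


dT_act/dT_gas = 0.55546
ln(1 - 0.55546) = -0.81072
t = -192.509 / sqrt(1.453) * -0.81072 = 129.48 s

129.48 s


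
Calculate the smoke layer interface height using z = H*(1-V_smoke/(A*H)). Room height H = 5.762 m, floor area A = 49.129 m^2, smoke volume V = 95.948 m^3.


V/(A*H) = 0.33894
1 - 0.33894 = 0.66106
z = 5.762 * 0.66106 = 3.8090 m

3.8090 m


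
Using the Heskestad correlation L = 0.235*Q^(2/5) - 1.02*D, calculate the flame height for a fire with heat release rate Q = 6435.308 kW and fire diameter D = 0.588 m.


Q^(2/5) = 33.375
0.235 * Q^(2/5) = 7.8432
1.02 * D = 0.59976
L = 7.2435 m

7.2435 m


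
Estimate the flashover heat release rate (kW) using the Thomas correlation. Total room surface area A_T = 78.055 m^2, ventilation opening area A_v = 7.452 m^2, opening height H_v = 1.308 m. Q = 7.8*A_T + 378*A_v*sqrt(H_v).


7.8*A_T = 608.829
sqrt(H_v) = 1.1437
378*A_v*sqrt(H_v) = 3221.6
Q = 608.829 + 3221.6 = 3830.4 kW

3830.4 kW


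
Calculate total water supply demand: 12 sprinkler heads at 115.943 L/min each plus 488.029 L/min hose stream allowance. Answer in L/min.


Sprinkler demand = 12 * 115.943 = 1391.316 L/min
Total = 1391.316 + 488.029 = 1879.345 L/min

1879.345 L/min


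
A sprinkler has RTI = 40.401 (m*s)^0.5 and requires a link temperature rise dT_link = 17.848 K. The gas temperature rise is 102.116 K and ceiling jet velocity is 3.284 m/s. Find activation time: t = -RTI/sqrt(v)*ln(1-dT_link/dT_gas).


dT_link/dT_gas = 0.17478
ln(1 - 0.17478) = -0.19211
t = -40.401 / sqrt(3.284) * -0.19211 = 4.2829 s

4.2829 s


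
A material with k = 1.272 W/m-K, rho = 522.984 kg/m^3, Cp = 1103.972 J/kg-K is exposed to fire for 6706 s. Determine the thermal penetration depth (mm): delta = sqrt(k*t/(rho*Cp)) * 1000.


alpha = 1.272 / (522.984 * 1103.972) = 2.2031e-06 m^2/s
alpha * t = 0.014774
delta = sqrt(0.014774) * 1000 = 121.55 mm

121.55 mm


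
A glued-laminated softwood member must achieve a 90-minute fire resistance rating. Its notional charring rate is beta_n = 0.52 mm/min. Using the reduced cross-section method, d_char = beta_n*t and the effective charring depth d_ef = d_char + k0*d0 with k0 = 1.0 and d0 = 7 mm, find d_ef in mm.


d_char = 0.52 * 90 = 46.8 mm
d_ef = 46.8 + 1.0*7 = 53.8 mm

53.8 mm


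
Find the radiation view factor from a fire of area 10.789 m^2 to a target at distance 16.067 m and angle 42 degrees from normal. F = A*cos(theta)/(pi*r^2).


cos(42 deg) = 0.74314
pi*r^2 = 811.00
F = 10.789 * 0.74314 / 811.00 = 0.0098863

0.0098863


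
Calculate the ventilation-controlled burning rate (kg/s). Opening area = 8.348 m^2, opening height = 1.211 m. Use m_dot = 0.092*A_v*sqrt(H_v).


sqrt(H_v) = 1.1005
m_dot = 0.092 * 8.348 * 1.1005 = 0.84517 kg/s

0.84517 kg/s


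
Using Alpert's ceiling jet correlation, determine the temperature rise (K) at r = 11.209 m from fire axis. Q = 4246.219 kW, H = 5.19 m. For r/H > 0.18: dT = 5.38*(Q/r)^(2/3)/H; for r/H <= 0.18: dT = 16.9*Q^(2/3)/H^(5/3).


r/H = 11.209 / 5.19 = 2.1597
r/H > 0.18, so dT = 5.38*(Q/r)^(2/3)/H
Q/r = 378.82
(Q/r)^(2/3) = 52.355
dT = 5.38 * 52.355 / 5.19 = 54.272 K

54.272 K


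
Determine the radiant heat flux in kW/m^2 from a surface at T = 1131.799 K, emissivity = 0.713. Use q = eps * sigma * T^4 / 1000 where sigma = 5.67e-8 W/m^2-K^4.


T^4 = 1.6409e+12
q = 0.713 * 5.67e-8 * 1.6409e+12 / 1000 = 66.336 kW/m^2

66.336 kW/m^2


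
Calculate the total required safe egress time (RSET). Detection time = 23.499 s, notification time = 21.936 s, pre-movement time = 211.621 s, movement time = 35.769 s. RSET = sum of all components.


Total = 23.499 + 21.936 + 211.621 + 35.769 = 292.825 s

292.825 s


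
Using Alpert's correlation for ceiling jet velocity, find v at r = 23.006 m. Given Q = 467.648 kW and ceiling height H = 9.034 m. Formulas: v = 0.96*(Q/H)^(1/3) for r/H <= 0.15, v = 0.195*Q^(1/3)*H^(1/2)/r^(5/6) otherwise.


r/H = 23.006 / 9.034 = 2.5466
r/H > 0.15, so v = 0.195*Q^(1/3)*H^(1/2)/r^(5/6)
Q^(1/3) = 7.7620
H^(1/2) = 3.0057
r^(5/6) = 13.642
v = 0.195 * 7.7620 * 3.0057 / 13.642 = 0.33349 m/s

0.33349 m/s


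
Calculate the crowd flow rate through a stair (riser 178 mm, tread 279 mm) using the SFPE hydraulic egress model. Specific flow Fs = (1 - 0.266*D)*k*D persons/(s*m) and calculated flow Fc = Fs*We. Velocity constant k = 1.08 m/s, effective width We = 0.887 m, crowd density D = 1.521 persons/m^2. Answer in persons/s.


1 - 0.266*D = 1 - 0.266*1.521 = 0.59541
Fs = 0.59541 * 1.08 * 1.521 = 0.97807 persons/(s*m)
Fc = 0.97807 * 0.887 = 0.86755 persons/s

0.86755 persons/s


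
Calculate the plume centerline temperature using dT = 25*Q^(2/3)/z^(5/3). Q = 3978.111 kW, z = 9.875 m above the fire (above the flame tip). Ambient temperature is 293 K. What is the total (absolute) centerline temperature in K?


Q^(2/3) = 251.06
z^(5/3) = 45.453
dT = 25 * 251.06 / 45.453 = 138.09 K
T = 293 + 138.09 = 431.09 K

431.09 K


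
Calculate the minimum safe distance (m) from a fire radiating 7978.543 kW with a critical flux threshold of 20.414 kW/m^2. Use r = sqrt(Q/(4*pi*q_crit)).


4*pi*q_crit = 256.53
Q/(4*pi*q_crit) = 31.102
r = sqrt(31.102) = 5.5769 m

5.5769 m


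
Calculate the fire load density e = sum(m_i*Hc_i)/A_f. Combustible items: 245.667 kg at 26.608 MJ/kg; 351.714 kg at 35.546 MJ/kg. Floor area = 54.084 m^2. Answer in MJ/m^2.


Total energy = 245.667*26.608 + 351.714*35.546
= 6536.708 + 12502.03
= 19038.73 MJ
e = 19038.73 / 54.084 = 352.02 MJ/m^2

352.02 MJ/m^2


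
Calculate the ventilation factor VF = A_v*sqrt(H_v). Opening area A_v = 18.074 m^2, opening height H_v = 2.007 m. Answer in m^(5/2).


sqrt(H_v) = 1.4167
VF = 18.074 * 1.4167 = 25.605 m^(5/2)

25.605 m^(5/2)


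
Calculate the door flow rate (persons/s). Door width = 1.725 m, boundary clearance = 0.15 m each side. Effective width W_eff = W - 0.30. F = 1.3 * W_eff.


W_eff = 1.725 - 0.30 = 1.425 m
F = 1.3 * 1.425 = 1.8525 persons/s

1.8525 persons/s


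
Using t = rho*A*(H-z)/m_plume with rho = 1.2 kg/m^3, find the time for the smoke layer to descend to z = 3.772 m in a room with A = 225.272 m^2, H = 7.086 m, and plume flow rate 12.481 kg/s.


H - z = 3.314 m
t = 1.2 * 225.272 * 3.314 / 12.481 = 71.778 s

71.778 s


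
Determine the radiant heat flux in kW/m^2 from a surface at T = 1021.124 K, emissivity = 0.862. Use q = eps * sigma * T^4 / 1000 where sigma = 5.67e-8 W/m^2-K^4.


T^4 = 1.0872e+12
q = 0.862 * 5.67e-8 * 1.0872e+12 / 1000 = 53.138 kW/m^2

53.138 kW/m^2


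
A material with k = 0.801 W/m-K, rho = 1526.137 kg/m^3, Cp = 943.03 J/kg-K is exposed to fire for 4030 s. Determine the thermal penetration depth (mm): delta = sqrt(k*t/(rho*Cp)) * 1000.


alpha = 0.801 / (1526.137 * 943.03) = 5.5656e-07 m^2/s
alpha * t = 0.0022429
delta = sqrt(0.0022429) * 1000 = 47.360 mm

47.360 mm


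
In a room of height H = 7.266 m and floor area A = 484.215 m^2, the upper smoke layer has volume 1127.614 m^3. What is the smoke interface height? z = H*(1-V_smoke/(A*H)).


V/(A*H) = 0.32050
1 - 0.32050 = 0.67950
z = 7.266 * 0.67950 = 4.9373 m

4.9373 m


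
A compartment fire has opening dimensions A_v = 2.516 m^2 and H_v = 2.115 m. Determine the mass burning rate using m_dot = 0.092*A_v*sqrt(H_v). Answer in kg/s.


sqrt(H_v) = 1.4543
m_dot = 0.092 * 2.516 * 1.4543 = 0.33663 kg/s

0.33663 kg/s


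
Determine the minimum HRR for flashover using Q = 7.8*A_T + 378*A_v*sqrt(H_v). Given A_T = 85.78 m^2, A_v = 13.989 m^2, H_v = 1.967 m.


7.8*A_T = 669.084
sqrt(H_v) = 1.4025
378*A_v*sqrt(H_v) = 7416.2
Q = 669.084 + 7416.2 = 8085.3 kW

8085.3 kW


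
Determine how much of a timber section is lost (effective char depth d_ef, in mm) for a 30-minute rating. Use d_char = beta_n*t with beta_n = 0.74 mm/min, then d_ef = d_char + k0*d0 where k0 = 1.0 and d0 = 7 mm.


d_char = 0.74 * 30 = 22.2 mm
d_ef = 22.2 + 1.0*7 = 29.2 mm

29.2 mm


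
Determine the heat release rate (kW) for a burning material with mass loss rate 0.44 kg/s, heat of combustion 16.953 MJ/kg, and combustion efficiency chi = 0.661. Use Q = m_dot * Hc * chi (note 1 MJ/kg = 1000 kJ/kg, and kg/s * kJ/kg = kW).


Hc = 16.953 MJ/kg = 16.953 * 1000 kJ/kg = 16953 kJ/kg
Q = 0.44 kg/s * 16953 kJ/kg * 0.661 = 4930.6 kW

4930.6 kW


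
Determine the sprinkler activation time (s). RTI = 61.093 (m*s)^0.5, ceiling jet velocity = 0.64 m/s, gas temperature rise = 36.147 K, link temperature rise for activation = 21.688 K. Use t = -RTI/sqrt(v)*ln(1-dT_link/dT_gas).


dT_link/dT_gas = 0.59999
ln(1 - 0.59999) = -0.91628
t = -61.093 / sqrt(0.64) * -0.91628 = 69.973 s

69.973 s


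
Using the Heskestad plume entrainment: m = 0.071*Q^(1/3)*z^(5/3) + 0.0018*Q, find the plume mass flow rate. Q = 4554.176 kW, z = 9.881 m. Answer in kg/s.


Q^(1/3) = 16.576
z^(5/3) = 45.499
First term = 0.071 * 16.576 * 45.499 = 53.546
Second term = 0.0018 * 4554.176 = 8.1975
m = 61.744 kg/s

61.744 kg/s


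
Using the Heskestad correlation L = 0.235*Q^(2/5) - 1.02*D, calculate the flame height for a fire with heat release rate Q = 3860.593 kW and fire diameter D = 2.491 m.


Q^(2/5) = 27.206
0.235 * Q^(2/5) = 6.3934
1.02 * D = 2.5408
L = 3.8525 m

3.8525 m


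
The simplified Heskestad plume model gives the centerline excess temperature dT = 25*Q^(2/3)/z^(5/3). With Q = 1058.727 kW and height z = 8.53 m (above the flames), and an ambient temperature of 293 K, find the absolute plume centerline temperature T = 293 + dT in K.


Q^(2/3) = 103.88
z^(5/3) = 35.611
dT = 25 * 103.88 / 35.611 = 72.926 K
T = 293 + 72.926 = 365.93 K

365.93 K


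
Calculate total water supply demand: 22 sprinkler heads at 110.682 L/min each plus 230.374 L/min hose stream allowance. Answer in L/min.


Sprinkler demand = 22 * 110.682 = 2435.004 L/min
Total = 2435.004 + 230.374 = 2665.378 L/min

2665.378 L/min


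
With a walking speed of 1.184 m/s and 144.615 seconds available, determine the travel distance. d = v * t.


d = 1.184 * 144.615 = 171.22 m

171.22 m


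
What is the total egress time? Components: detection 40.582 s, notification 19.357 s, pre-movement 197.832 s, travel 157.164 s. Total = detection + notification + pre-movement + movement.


Total = 40.582 + 19.357 + 197.832 + 157.164 = 414.935 s

414.935 s


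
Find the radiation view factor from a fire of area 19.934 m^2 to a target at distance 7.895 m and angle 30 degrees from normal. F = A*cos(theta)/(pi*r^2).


cos(30 deg) = 0.86603
pi*r^2 = 195.82
F = 19.934 * 0.86603 / 195.82 = 0.088160

0.088160


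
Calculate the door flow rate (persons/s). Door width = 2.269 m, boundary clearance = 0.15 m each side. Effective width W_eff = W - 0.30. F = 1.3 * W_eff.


W_eff = 2.269 - 0.30 = 1.969 m
F = 1.3 * 1.969 = 2.5597 persons/s

2.5597 persons/s


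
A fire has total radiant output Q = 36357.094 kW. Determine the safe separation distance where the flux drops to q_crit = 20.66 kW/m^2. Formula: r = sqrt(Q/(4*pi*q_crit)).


4*pi*q_crit = 259.62
Q/(4*pi*q_crit) = 140.04
r = sqrt(140.04) = 11.834 m

11.834 m


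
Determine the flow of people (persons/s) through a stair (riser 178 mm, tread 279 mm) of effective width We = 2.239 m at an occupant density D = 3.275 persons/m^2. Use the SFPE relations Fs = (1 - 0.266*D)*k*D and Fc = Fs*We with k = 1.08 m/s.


1 - 0.266*D = 1 - 0.266*3.275 = 0.12885
Fs = 0.12885 * 1.08 * 3.275 = 0.45574 persons/(s*m)
Fc = 0.45574 * 2.239 = 1.0204 persons/s

1.0204 persons/s


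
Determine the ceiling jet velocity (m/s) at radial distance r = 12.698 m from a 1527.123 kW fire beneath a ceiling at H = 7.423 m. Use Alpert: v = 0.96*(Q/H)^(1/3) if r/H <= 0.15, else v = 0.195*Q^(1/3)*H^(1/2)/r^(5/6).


r/H = 12.698 / 7.423 = 1.7106
r/H > 0.15, so v = 0.195*Q^(1/3)*H^(1/2)/r^(5/6)
Q^(1/3) = 11.516
H^(1/2) = 2.7245
r^(5/6) = 8.3134
v = 0.195 * 11.516 * 2.7245 / 8.3134 = 0.73593 m/s

0.73593 m/s


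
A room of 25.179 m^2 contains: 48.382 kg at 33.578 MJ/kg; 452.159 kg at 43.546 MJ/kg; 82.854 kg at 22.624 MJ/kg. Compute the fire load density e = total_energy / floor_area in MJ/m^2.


Total energy = 48.382*33.578 + 452.159*43.546 + 82.854*22.624
= 1624.571 + 19689.72 + 1874.489
= 23188.78 MJ
e = 23188.78 / 25.179 = 920.96 MJ/m^2

920.96 MJ/m^2


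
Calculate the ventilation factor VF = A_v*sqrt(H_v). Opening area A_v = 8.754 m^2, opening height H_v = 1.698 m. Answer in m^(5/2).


sqrt(H_v) = 1.3031
VF = 8.754 * 1.3031 = 11.407 m^(5/2)

11.407 m^(5/2)


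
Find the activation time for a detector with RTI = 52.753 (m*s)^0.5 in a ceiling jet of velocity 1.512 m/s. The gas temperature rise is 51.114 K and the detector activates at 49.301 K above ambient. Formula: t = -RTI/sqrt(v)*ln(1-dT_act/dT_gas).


dT_act/dT_gas = 0.96453
ln(1 - 0.96453) = -3.3391
t = -52.753 / sqrt(1.512) * -3.3391 = 143.25 s

143.25 s


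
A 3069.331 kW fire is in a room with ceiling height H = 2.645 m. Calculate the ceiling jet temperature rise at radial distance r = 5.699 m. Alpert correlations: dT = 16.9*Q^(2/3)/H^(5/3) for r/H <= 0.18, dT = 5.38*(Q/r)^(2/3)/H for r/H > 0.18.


r/H = 5.699 / 2.645 = 2.1546
r/H > 0.18, so dT = 5.38*(Q/r)^(2/3)/H
Q/r = 538.57
(Q/r)^(2/3) = 66.196
dT = 5.38 * 66.196 / 2.645 = 134.64 K

134.64 K


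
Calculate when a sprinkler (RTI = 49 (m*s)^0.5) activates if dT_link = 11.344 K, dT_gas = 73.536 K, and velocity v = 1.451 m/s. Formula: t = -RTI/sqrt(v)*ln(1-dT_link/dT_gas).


dT_link/dT_gas = 0.15426
ln(1 - 0.15426) = -0.16755
t = -49 / sqrt(1.451) * -0.16755 = 6.8156 s

6.8156 s


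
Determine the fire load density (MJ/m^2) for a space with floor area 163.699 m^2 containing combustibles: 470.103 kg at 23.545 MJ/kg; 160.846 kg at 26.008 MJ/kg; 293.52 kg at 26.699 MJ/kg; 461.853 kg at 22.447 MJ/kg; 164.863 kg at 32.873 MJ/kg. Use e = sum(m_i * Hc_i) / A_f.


Total energy = 470.103*23.545 + 160.846*26.008 + 293.52*26.699 + 461.853*22.447 + 164.863*32.873
= 11068.58 + 4183.283 + 7836.690 + 10367.21 + 5419.541
= 38875.30 MJ
e = 38875.30 / 163.699 = 237.48 MJ/m^2

237.48 MJ/m^2


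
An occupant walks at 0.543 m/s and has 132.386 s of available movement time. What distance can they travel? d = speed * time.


d = 0.543 * 132.386 = 71.886 m

71.886 m


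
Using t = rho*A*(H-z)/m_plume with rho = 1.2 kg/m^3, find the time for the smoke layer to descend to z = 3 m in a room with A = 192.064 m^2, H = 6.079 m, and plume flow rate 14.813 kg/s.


H - z = 3.079 m
t = 1.2 * 192.064 * 3.079 / 14.813 = 47.906 s

47.906 s


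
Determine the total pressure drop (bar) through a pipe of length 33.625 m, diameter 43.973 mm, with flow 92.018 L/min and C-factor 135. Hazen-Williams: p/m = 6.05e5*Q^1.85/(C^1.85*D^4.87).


Q^1.85 = 4297.0
C^1.85 = 8732.1
D^4.87 = 1.0053e+08
p/m = 0.0029613 bar/m
p_total = 0.0029613 * 33.625 = 0.099575 bar

0.099575 bar


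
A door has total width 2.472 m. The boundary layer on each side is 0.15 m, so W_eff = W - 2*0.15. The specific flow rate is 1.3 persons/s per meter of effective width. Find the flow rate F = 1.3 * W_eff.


W_eff = 2.472 - 0.30 = 2.172 m
F = 1.3 * 2.172 = 2.8236 persons/s

2.8236 persons/s


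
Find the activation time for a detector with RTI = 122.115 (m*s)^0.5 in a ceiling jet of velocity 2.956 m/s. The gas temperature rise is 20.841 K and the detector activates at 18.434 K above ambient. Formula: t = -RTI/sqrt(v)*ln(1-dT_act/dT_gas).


dT_act/dT_gas = 0.88451
ln(1 - 0.88451) = -2.1585
t = -122.115 / sqrt(2.956) * -2.1585 = 153.31 s

153.31 s


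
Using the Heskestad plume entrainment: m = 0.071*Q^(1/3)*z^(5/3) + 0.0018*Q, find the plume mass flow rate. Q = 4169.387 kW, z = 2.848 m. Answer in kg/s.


Q^(1/3) = 16.095
z^(5/3) = 5.7222
First term = 0.071 * 16.095 * 5.7222 = 6.5391
Second term = 0.0018 * 4169.387 = 7.5049
m = 14.044 kg/s

14.044 kg/s


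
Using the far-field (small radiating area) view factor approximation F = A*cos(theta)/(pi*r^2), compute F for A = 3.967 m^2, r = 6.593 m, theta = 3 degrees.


cos(3 deg) = 0.99863
pi*r^2 = 136.56
F = 3.967 * 0.99863 / 136.56 = 0.029010

0.029010


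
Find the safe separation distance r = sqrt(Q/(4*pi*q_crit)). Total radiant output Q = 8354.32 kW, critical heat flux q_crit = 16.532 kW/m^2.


4*pi*q_crit = 207.75
Q/(4*pi*q_crit) = 40.214
r = sqrt(40.214) = 6.3414 m

6.3414 m


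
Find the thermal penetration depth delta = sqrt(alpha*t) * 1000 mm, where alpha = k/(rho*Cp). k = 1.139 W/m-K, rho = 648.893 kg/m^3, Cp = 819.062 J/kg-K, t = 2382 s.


alpha = 1.139 / (648.893 * 819.062) = 2.1431e-06 m^2/s
alpha * t = 0.0051048
delta = sqrt(0.0051048) * 1000 = 71.448 mm

71.448 mm


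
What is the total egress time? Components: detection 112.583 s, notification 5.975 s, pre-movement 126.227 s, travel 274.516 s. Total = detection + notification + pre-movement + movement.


Total = 112.583 + 5.975 + 126.227 + 274.516 = 519.301 s

519.301 s


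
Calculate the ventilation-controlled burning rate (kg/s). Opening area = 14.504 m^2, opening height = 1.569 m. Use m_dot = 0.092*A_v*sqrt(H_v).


sqrt(H_v) = 1.2526
m_dot = 0.092 * 14.504 * 1.2526 = 1.6714 kg/s

1.6714 kg/s


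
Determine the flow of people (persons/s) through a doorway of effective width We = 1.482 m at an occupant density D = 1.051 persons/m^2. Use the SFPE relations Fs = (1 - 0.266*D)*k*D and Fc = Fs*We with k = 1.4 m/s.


1 - 0.266*D = 1 - 0.266*1.051 = 0.72043
Fs = 0.72043 * 1.4 * 1.051 = 1.0600 persons/(s*m)
Fc = 1.0600 * 1.482 = 1.5710 persons/s

1.5710 persons/s


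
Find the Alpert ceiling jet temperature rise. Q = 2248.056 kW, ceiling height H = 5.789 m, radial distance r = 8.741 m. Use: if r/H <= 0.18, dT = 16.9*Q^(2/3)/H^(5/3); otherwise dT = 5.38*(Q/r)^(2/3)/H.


r/H = 8.741 / 5.789 = 1.5099
r/H > 0.18, so dT = 5.38*(Q/r)^(2/3)/H
Q/r = 257.19
(Q/r)^(2/3) = 40.442
dT = 5.38 * 40.442 / 5.789 = 37.585 K

37.585 K


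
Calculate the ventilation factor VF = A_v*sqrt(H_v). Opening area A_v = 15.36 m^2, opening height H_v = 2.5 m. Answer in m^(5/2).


sqrt(H_v) = 1.5811
VF = 15.36 * 1.5811 = 24.286 m^(5/2)

24.286 m^(5/2)


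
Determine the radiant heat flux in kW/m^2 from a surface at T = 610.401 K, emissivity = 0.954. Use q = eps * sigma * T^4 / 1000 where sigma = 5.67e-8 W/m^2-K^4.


T^4 = 1.3882e+11
q = 0.954 * 5.67e-8 * 1.3882e+11 / 1000 = 7.5092 kW/m^2

7.5092 kW/m^2


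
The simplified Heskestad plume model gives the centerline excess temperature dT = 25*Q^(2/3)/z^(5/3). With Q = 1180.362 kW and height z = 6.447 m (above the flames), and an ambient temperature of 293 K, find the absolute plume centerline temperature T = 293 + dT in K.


Q^(2/3) = 111.69
z^(5/3) = 22.332
dT = 25 * 111.69 / 22.332 = 125.03 K
T = 293 + 125.03 = 418.03 K

418.03 K


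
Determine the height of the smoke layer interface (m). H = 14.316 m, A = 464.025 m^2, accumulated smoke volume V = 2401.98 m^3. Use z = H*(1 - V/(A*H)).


V/(A*H) = 0.36158
1 - 0.36158 = 0.63842
z = 14.316 * 0.63842 = 9.1396 m

9.1396 m


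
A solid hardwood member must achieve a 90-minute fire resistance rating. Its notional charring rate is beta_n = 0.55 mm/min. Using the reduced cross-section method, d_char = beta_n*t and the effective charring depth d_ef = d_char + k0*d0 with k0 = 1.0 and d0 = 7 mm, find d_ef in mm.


d_char = 0.55 * 90 = 49.5 mm
d_ef = 49.5 + 1.0*7 = 56.5 mm

56.5 mm


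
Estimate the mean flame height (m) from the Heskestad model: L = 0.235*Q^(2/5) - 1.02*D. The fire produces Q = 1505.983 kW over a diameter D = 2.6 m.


Q^(2/5) = 18.669
0.235 * Q^(2/5) = 4.3873
1.02 * D = 2.652
L = 1.7353 m

1.7353 m


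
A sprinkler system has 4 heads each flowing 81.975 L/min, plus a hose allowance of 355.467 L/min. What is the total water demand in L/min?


Sprinkler demand = 4 * 81.975 = 327.9 L/min
Total = 327.9 + 355.467 = 683.367 L/min

683.367 L/min


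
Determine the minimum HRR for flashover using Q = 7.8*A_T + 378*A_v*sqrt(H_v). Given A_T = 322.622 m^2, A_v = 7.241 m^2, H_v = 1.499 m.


7.8*A_T = 2516.5
sqrt(H_v) = 1.2243
378*A_v*sqrt(H_v) = 3351.1
Q = 2516.5 + 3351.1 = 5867.6 kW

5867.6 kW


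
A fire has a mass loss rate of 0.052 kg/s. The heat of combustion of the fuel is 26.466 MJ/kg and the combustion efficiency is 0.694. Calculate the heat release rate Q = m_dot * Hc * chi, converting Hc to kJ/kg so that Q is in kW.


Hc = 26.466 MJ/kg = 26.466 * 1000 kJ/kg = 26466 kJ/kg
Q = 0.052 kg/s * 26466 kJ/kg * 0.694 = 955.11 kW

955.11 kW


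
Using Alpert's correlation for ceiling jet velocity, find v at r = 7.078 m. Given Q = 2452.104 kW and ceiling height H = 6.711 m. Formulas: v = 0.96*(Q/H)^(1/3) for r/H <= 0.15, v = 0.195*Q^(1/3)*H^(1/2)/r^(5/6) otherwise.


r/H = 7.078 / 6.711 = 1.0547
r/H > 0.15, so v = 0.195*Q^(1/3)*H^(1/2)/r^(5/6)
Q^(1/3) = 13.485
H^(1/2) = 2.5906
r^(5/6) = 5.1081
v = 0.195 * 13.485 * 2.5906 / 5.1081 = 1.3336 m/s

1.3336 m/s


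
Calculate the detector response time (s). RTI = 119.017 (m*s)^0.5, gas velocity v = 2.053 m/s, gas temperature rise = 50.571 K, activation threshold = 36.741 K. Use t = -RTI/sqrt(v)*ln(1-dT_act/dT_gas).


dT_act/dT_gas = 0.72652
ln(1 - 0.72652) = -1.2965
t = -119.017 / sqrt(2.053) * -1.2965 = 107.70 s

107.70 s


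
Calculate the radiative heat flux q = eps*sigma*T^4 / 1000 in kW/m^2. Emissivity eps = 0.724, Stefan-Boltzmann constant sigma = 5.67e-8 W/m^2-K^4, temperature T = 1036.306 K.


T^4 = 1.1533e+12
q = 0.724 * 5.67e-8 * 1.1533e+12 / 1000 = 47.345 kW/m^2

47.345 kW/m^2


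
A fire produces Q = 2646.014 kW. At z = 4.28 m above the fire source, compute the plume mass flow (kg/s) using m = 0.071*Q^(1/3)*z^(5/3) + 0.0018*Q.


Q^(1/3) = 13.831
z^(5/3) = 11.283
First term = 0.071 * 13.831 * 11.283 = 11.080
Second term = 0.0018 * 2646.014 = 4.7628
m = 15.843 kg/s

15.843 kg/s


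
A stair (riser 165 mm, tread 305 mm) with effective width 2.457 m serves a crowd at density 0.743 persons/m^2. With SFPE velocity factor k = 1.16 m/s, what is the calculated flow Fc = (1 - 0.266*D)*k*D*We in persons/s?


1 - 0.266*D = 1 - 0.266*0.743 = 0.80236
Fs = 0.80236 * 1.16 * 0.743 = 0.69154 persons/(s*m)
Fc = 0.69154 * 2.457 = 1.6991 persons/s

1.6991 persons/s


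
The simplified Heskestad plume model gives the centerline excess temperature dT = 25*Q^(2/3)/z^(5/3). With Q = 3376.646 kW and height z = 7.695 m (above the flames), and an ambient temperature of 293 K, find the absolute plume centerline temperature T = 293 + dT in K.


Q^(2/3) = 225.07
z^(5/3) = 29.993
dT = 25 * 225.07 / 29.993 = 187.61 K
T = 293 + 187.61 = 480.61 K

480.61 K


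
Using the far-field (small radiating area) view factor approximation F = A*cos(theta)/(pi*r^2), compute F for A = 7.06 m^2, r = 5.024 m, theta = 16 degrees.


cos(16 deg) = 0.96126
pi*r^2 = 79.296
F = 7.06 * 0.96126 / 79.296 = 0.085585

0.085585


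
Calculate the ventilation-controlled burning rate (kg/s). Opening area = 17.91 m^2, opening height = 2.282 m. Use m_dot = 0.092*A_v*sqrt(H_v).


sqrt(H_v) = 1.5106
m_dot = 0.092 * 17.91 * 1.5106 = 2.4891 kg/s

2.4891 kg/s


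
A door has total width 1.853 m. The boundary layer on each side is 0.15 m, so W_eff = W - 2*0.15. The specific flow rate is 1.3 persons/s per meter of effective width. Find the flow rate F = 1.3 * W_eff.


W_eff = 1.853 - 0.30 = 1.553 m
F = 1.3 * 1.553 = 2.0189 persons/s

2.0189 persons/s


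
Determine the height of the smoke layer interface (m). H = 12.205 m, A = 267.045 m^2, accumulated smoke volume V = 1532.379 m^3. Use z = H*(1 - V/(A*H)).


V/(A*H) = 0.47016
1 - 0.47016 = 0.52984
z = 12.205 * 0.52984 = 6.4667 m

6.4667 m


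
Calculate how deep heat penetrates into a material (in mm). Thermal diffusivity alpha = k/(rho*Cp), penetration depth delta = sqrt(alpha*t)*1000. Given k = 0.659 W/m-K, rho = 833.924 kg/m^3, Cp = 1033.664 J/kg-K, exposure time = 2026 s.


alpha = 0.659 / (833.924 * 1033.664) = 7.6450e-07 m^2/s
alpha * t = 0.0015489
delta = sqrt(0.0015489) * 1000 = 39.356 mm

39.356 mm


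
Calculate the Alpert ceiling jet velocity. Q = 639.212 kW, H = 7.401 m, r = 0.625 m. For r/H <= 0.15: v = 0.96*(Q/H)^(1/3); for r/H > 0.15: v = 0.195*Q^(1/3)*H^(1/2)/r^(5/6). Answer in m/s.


r/H = 0.625 / 7.401 = 0.084448
r/H <= 0.15, so v = 0.96*(Q/H)^(1/3)
Q/H = 86.368
(Q/H)^(1/3) = 4.4203
v = 0.96 * 4.4203 = 4.2435 m/s

4.2435 m/s


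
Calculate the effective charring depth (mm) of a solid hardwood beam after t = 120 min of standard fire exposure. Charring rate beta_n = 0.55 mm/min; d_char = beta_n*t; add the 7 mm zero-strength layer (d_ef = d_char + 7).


d_char = 0.55 * 120 = 66 mm
d_ef = 66 + 1.0*7 = 73 mm

73 mm


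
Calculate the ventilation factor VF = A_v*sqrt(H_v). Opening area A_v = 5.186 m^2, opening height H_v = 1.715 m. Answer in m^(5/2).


sqrt(H_v) = 1.3096
VF = 5.186 * 1.3096 = 6.7915 m^(5/2)

6.7915 m^(5/2)


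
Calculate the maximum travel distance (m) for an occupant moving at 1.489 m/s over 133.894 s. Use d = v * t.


d = 1.489 * 133.894 = 199.37 m

199.37 m


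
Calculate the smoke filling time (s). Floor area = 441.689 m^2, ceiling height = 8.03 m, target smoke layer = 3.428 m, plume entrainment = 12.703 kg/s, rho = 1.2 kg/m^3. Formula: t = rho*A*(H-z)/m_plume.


H - z = 4.602 m
t = 1.2 * 441.689 * 4.602 / 12.703 = 192.02 s

192.02 s


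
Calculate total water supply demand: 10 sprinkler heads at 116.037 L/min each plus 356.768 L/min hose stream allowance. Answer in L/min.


Sprinkler demand = 10 * 116.037 = 1160.37 L/min
Total = 1160.37 + 356.768 = 1517.138 L/min

1517.138 L/min


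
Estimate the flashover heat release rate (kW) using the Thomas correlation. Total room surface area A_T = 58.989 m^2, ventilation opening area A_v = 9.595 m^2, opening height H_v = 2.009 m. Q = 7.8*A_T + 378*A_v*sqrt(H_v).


7.8*A_T = 460.11
sqrt(H_v) = 1.4174
378*A_v*sqrt(H_v) = 5140.8
Q = 460.11 + 5140.8 = 5600.9 kW

5600.9 kW


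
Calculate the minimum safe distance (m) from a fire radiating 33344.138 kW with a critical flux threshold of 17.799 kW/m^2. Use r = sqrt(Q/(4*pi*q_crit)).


4*pi*q_crit = 223.67
Q/(4*pi*q_crit) = 149.08
r = sqrt(149.08) = 12.210 m

12.210 m


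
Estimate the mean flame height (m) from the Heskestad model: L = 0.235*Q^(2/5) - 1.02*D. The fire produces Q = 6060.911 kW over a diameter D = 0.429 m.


Q^(2/5) = 32.585
0.235 * Q^(2/5) = 7.6574
1.02 * D = 0.43758
L = 7.2198 m

7.2198 m


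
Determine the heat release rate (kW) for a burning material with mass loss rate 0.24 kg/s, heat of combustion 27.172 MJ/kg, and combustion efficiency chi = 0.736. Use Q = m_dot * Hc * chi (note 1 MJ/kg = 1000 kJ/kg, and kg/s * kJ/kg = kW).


Hc = 27.172 MJ/kg = 27.172 * 1000 kJ/kg = 27172 kJ/kg
Q = 0.24 kg/s * 27172 kJ/kg * 0.736 = 4799.7 kW

4799.7 kW


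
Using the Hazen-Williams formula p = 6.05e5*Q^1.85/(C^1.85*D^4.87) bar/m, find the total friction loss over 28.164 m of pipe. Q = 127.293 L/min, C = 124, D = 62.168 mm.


Q^1.85 = 7832.3
C^1.85 = 7461.6
D^4.87 = 5.4284e+08
p/m = 0.0011699 bar/m
p_total = 0.0011699 * 28.164 = 0.032949 bar

0.032949 bar


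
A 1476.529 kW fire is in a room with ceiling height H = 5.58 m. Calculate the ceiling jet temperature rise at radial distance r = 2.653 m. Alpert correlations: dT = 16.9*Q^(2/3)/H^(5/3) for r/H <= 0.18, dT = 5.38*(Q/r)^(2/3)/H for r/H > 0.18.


r/H = 2.653 / 5.58 = 0.47545
r/H > 0.18, so dT = 5.38*(Q/r)^(2/3)/H
Q/r = 556.55
(Q/r)^(2/3) = 67.661
dT = 5.38 * 67.661 / 5.58 = 65.236 K

65.236 K


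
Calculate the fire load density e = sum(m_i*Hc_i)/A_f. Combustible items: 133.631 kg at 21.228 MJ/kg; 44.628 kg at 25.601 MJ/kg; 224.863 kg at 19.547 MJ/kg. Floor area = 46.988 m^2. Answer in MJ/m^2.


Total energy = 133.631*21.228 + 44.628*25.601 + 224.863*19.547
= 2836.719 + 1142.521 + 4395.397
= 8374.637 MJ
e = 8374.637 / 46.988 = 178.23 MJ/m^2

178.23 MJ/m^2


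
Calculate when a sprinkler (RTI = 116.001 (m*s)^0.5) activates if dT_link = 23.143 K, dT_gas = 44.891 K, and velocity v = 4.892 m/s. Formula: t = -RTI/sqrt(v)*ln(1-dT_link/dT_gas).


dT_link/dT_gas = 0.51554
ln(1 - 0.51554) = -0.72472
t = -116.001 / sqrt(4.892) * -0.72472 = 38.009 s

38.009 s


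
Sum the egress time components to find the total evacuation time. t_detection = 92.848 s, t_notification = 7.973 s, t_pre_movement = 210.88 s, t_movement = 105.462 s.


Total = 92.848 + 7.973 + 210.88 + 105.462 = 417.163 s

417.163 s


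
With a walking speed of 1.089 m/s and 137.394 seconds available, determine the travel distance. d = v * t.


d = 1.089 * 137.394 = 149.62 m

149.62 m


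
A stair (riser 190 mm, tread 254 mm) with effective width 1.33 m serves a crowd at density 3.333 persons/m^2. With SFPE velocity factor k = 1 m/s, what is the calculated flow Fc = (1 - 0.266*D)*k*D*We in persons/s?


1 - 0.266*D = 1 - 0.266*3.333 = 0.11342
Fs = 0.11342 * 1 * 3.333 = 0.37804 persons/(s*m)
Fc = 0.37804 * 1.33 = 0.50279 persons/s

0.50279 persons/s


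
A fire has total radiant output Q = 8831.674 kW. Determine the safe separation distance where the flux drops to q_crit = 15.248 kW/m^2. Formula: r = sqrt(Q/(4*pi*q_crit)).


4*pi*q_crit = 191.61
Q/(4*pi*q_crit) = 46.091
r = sqrt(46.091) = 6.7891 m

6.7891 m


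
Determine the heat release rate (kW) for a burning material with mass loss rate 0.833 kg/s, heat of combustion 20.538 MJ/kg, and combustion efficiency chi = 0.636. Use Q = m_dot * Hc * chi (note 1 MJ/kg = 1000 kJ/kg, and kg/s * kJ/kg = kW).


Hc = 20.538 MJ/kg = 20.538 * 1000 kJ/kg = 20538 kJ/kg
Q = 0.833 kg/s * 20538 kJ/kg * 0.636 = 10881 kW

10881 kW


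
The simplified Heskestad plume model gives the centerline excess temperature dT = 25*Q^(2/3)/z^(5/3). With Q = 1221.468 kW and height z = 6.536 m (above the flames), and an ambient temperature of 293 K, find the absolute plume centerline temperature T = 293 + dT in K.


Q^(2/3) = 114.27
z^(5/3) = 22.848
dT = 25 * 114.27 / 22.848 = 125.03 K
T = 293 + 125.03 = 418.03 K

418.03 K


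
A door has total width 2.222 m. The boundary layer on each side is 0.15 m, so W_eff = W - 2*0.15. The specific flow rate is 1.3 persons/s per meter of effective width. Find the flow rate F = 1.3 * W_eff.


W_eff = 2.222 - 0.30 = 1.922 m
F = 1.3 * 1.922 = 2.4986 persons/s

2.4986 persons/s


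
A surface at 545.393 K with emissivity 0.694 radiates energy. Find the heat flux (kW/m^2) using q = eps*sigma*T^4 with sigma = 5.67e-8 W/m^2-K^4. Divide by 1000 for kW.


T^4 = 8.8479e+10
q = 0.694 * 5.67e-8 * 8.8479e+10 / 1000 = 3.4816 kW/m^2

3.4816 kW/m^2
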